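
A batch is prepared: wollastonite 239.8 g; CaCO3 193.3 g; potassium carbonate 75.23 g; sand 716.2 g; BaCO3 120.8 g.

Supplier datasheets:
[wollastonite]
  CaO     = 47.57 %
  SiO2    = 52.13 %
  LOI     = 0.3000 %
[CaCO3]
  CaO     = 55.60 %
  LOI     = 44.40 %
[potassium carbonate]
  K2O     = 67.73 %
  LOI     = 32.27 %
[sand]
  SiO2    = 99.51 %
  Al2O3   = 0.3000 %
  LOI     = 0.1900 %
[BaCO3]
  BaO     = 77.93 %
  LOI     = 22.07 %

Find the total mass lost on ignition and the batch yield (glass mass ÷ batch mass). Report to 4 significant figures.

Working values are shown with 4-significant-digit rounding alongside each step. The whole derivation carries full float precision throughout — every reported value takes a single rounding — derived quantities, including yield, LOI, the totals, glass mass, five oxide percentages, are recomputed starting from the weights for 1206 g of glass in exact precision, exactly as printed in question or answer.
Each material's LOI contribution:
  wollastonite: 239.8 × 0.003000 = 0.7194 g
  CaCO3: 193.3 × 0.4440 = 85.83 g
  potassium carbonate: 75.23 × 0.3227 = 24.28 g
  sand: 716.2 × 0.001900 = 1.361 g
  BaCO3: 120.8 × 0.2207 = 26.66 g
Total LOI = 138.8 g
Glass = batch − LOI = 1345 − 138.8 = 1206 g

LOI loss = 138.8 g; glass = 1206 g; yield = 89.68%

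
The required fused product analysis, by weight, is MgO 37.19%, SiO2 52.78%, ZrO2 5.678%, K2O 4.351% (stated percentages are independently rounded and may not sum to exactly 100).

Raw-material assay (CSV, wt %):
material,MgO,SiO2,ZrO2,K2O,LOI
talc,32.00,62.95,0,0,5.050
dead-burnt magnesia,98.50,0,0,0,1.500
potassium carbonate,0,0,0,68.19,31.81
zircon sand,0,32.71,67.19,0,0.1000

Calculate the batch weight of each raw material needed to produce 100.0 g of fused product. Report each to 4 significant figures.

Mid-chain values are shown, rounded to four significant digits, on the page; all arithmetic holds exact precision through the solve. Exactly one rounding lands on each reported number; the derived quantities are recomputed in full precision (the totals, ignition loss, the yield, glass mass, the four compositions) from the batch weights at 100.0 g of glass exactly as shown in the problem or the answer.
Oxide mass targets, per 100.0 g fused product:
  MgO: 37.19% × 100.0 = 37.19 g
  SiO2: 52.78% × 100.0 = 52.78 g
  ZrO2: 5.678% × 100.0 = 5.678 g
  K2O: 4.351% × 100.0 = 4.351 g
A balance pass over the oxides, with the batch weights as given, versus the basis set out (summed amounts equal target values within answer rounding):
  MgO: 79.45·0.3200 + 11.94·0.9850 = 37.18 g (target 37.19 g)
  SiO2: 79.45·0.6295 + 8.451·0.3271 = 52.78 g (target 52.78 g)
  ZrO2: 8.451·0.6719 = 5.678 g (target 5.678 g)
  K2O: 6.381·0.6819 = 4.351 g (target 4.351 g)
Mass balance on the glass: Σ batch − LOI loss = 99.99 g (per-oxide target masses sum to 100.0 g; basis as stated: 100.0 g — differing by rounding only).
Batch grand total — Σ batch = 106.2 g; Σ batch·LOI gives LOI loss = 6.230 g; yield: glass divided by total = 94.14%.

Batch per 100.0 g fused product:
  talc: 79.45 g
  dead-burnt magnesia: 11.94 g
  potassium carbonate: 6.381 g
  zircon sand: 8.451 g
Total batch = 106.2 g; LOI loss = 6.230 g; yield = 94.14%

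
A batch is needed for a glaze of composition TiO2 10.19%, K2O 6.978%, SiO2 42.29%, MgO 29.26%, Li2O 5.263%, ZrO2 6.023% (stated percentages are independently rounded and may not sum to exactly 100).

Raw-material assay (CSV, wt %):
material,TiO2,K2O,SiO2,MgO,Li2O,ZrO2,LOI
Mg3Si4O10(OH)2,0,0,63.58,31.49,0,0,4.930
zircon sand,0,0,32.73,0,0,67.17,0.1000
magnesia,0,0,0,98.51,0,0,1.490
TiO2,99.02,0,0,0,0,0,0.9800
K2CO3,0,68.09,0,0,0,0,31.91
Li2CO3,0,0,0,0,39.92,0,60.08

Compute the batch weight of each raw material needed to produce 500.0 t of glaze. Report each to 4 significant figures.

Batch per 500.0 t glaze:
  Mg3Si4O10(OH)2: 309.5 t
  zircon sand: 44.83 t
  magnesia: 49.58 t
  TiO2: 51.45 t
  K2CO3: 51.24 t
  Li2CO3: 65.92 t
Total batch = 572.5 t; LOI loss = 72.50 t; yield = 87.34%

Full float precision is kept in every operation. The intermediate values appear with 4-significant-digit rounding within the worked lines; a single rounding yields each reported number — the derived quantities are recomputed using the weight values at 500.0 t of glass in full float precision (glass mass, the yield, totals, ignition loss, the six compositions) as set out in the question or the answer.
The oxide mass targets at 500.0 t glaze:
  TiO2: 10.19% × 500.0 = 50.95 t
  K2O: 6.978% × 500.0 = 34.89 t
  SiO2: 42.29% × 500.0 = 211.4 t
  MgO: 29.26% × 500.0 = 146.3 t
  Li2O: 5.263% × 500.0 = 26.32 t
  ZrO2: 6.023% × 500.0 = 30.12 t
Balance tally, oxide-wise, given the weights on record, for the quoted basis mass (oxide sums agree with the targets once rounding is allowed for):
  TiO2: 51.45·0.9902 = 50.95 t (target 50.95 t)
  K2O: 51.24·0.6809 = 34.89 t (target 34.89 t)
  SiO2: 309.5·0.6358 + 44.83·0.3273 = 211.5 t (target 211.4 t)
  MgO: 309.5·0.3149 + 49.58·0.9851 = 146.3 t (target 146.3 t)
  Li2O: 65.92·0.3992 = 26.32 t (target 26.32 t)
  ZrO2: 44.83·0.6717 = 30.11 t (target 30.12 t)
Glass-mass bookkeeping: Σ batch − LOI loss = 500.0 t (oxide target masses add up to 500.0 t; with the basis standing at 500.0 t — gaps are rounding artifacts).
Summing the batch: Σ batch = 572.5 t; LOI loss = Σ batch·LOI = 72.50 t; yield = glass ÷ total batch = 87.34%.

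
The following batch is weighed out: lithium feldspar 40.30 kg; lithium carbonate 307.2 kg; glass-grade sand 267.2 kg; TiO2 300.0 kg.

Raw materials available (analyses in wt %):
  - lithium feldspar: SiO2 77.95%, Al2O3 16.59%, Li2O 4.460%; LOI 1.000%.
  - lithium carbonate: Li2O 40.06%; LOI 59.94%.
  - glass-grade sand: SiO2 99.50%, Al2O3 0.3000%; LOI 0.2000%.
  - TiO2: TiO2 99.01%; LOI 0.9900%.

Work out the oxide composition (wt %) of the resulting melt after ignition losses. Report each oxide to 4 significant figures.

Every computation holds full float precision through the solve; mid-chain values are displayed rounded to 4 significant digits in the printout; exactly one rounding is applied to each reported value. The derived quantities, which include net glass mass, ignition loss, yield, the four compositions, totals, are recomputed at full precision, as quoted within question or answer, from the batch weights for 726.7 kg of glass.
What the batch supplies per oxide:
  SiO2: 40.30·0.7795 + 267.2·0.9950 = 297.3 kg
  Al2O3: 40.30·0.1659 + 267.2·0.003000 = 7.487 kg
  TiO2: 300.0·0.9901 = 297.0 kg
  Li2O: 40.30·0.04460 + 307.2·0.4006 = 124.9 kg
LOI: 40.30·0.01000 + 307.2·0.5994 + 267.2·0.002000 + 300.0·0.009900 = 188.0 kg
The glass mass, total less LOI, = 914.7 − 188.0 = 726.7 kg (the oxide masses sum to this)
wt %: oxide over glass, times 100

Glass mass = 726.7 kg (batch 914.7 − LOI 188.0).
Composition: SiO2 40.91%, Al2O3 1.030%, TiO2 40.88%, Li2O 17.18%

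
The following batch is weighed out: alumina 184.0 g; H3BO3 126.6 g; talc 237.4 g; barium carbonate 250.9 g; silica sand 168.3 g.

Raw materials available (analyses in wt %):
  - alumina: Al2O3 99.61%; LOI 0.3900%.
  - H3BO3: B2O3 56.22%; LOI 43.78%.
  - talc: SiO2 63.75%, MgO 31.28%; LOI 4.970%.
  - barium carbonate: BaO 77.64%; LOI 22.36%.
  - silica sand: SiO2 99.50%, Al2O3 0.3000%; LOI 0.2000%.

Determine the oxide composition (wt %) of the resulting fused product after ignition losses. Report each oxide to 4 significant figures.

The working math runs at exact precision at each step; mid-chain values are printed, rounded to four significant digits, across the worked steps; every reported result takes just one rounding; derived quantities are re-derived using the weight values at 842.8 g of glass in full float precision (the totals, net glass mass, ignition loss, the yield, five oxide percentages), precisely as stated by question or answer.
Oxide masses out of the charge:
  SiO2: 237.4·0.6375 + 168.3·0.9950 = 318.8 g
  B2O3: 126.6·0.5622 = 71.17 g
  Al2O3: 184.0·0.9961 + 168.3·0.003000 = 183.8 g
  MgO: 237.4·0.3128 = 74.26 g
  BaO: 250.9·0.7764 = 194.8 g
LOI: 184.0·0.003900 + 126.6·0.4378 + 237.4·0.04970 + 250.9·0.2236 + 168.3·0.002000 = 124.4 g
The glass mass, total less LOI, = 967.2 − 124.4 = 842.8 g (= the summed oxide contributions)
percent by weight: oxide/glass ×100

Glass mass = 842.8 g (batch 967.2 − LOI 124.4).
Composition: SiO2 37.83%, B2O3 8.445%, Al2O3 21.81%, MgO 8.811%, BaO 23.11%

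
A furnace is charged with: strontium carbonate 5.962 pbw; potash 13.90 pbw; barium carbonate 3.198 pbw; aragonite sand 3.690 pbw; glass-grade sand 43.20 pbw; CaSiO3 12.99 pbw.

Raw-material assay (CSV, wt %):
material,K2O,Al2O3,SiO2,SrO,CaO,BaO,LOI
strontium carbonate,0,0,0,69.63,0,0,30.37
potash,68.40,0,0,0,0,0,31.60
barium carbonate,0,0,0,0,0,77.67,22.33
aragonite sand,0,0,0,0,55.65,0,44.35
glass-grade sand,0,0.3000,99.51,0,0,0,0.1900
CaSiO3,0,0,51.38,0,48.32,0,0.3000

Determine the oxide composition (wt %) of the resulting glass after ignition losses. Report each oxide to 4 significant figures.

Glass mass = 74.27 pbw (batch 82.94 − LOI 8.675).
Composition: K2O 12.80%, Al2O3 0.1745%, SiO2 66.87%, SrO 5.590%, CaO 11.22%, BaO 3.345%

Intermediates appear rounded to four significant figures. All internal work carries full precision through the solve — each reported figure takes just one rounding — derived quantities are re-derived at exact precision (totals, LOI, net glass mass, yield, six oxide percentages) using the weight values at 74.27 pbw of glass, as given in the question or the answer.
Oxide-by-oxide delivered mass:
  K2O: 13.90·0.6840 = 9.508 pbw
  Al2O3: 43.20·0.003000 = 0.1296 pbw
  SiO2: 43.20·0.9951 + 12.99·0.5138 = 49.66 pbw
  SrO: 5.962·0.6963 = 4.151 pbw
  CaO: 3.690·0.5565 + 12.99·0.4832 = 8.330 pbw
  BaO: 3.198·0.7767 = 2.484 pbw
LOI: 5.962·0.3037 + 13.90·0.3160 + 3.198·0.2233 + 3.690·0.4435 + 43.20·0.001900 + 12.99·0.003000 = 8.675 pbw
batch − LOI leaves glass = 82.94 − 8.675 = 74.27 pbw (consistent with Σ oxide mass)
percent by weight: oxide/glass ×100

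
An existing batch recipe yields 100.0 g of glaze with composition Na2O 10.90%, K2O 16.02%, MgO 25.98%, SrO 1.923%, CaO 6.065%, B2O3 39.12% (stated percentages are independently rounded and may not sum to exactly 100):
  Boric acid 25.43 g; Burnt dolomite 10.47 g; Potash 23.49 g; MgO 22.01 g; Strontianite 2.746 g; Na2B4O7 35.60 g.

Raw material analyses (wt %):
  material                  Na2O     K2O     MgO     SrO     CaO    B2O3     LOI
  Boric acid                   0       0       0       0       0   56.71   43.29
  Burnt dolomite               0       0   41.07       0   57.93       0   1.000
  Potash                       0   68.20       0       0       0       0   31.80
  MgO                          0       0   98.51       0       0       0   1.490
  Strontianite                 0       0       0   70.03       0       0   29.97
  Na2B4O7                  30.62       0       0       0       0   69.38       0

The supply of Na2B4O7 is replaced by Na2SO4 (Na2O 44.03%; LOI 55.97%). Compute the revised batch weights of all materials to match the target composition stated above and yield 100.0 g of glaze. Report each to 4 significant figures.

Revised batch per 100.0 g glaze:
  Boric acid: 68.98 g
  Burnt dolomite: 10.47 g
  Potash: 23.49 g
  MgO: 22.01 g
  Strontianite: 2.746 g
  Na2SO4: 24.76 g
Total batch = 152.5 g; LOI loss = 52.45 g

Intermediates are printed rounded to four significant digits. Full precision is kept at all times — each reported number is rounded once only; derived quantities, which include the yield, ignition loss, the totals, net glass mass, six oxide percentages, are re-derived in full precision, as written in the problem or answer text, from the batch weights for 100.0 g of glass.
Oxide mass targets, per 100.0 g glaze:
  Na2O: 10.90% × 100.0 = 10.90 g
  K2O: 16.02% × 100.0 = 16.02 g
  MgO: 25.98% × 100.0 = 25.98 g
  SrO: 1.923% × 100.0 = 1.923 g
  CaO: 6.065% × 100.0 = 6.065 g
  B2O3: 39.12% × 100.0 = 39.12 g
Checking each oxide sum working from each reported weight, relative to the basis at hand (delivered sums recover each target modulo rounding of the values):
  Na2O: 24.76·0.4403 = 10.90 g (target 10.90 g)
  K2O: 23.49·0.6820 = 16.02 g (target 16.02 g)
  MgO: 10.47·0.4107 + 22.01·0.9851 = 25.98 g (target 25.98 g)
  SrO: 2.746·0.7003 = 1.923 g (target 1.923 g)
  CaO: 10.47·0.5793 = 6.065 g (target 6.065 g)
  B2O3: 68.98·0.5671 = 39.12 g (target 39.12 g)
Mass balance on the glass: total batch − LOI = 100.0 g (the targets, summed, come to 100.0 g; with the basis standing at 100.0 g — gaps are rounding artifacts).
Batch total: Σ batch = 152.5 g; LOI loss = Σ batch·LOI = 52.45 g; the yield ratio, glass ÷ batch: 65.60%.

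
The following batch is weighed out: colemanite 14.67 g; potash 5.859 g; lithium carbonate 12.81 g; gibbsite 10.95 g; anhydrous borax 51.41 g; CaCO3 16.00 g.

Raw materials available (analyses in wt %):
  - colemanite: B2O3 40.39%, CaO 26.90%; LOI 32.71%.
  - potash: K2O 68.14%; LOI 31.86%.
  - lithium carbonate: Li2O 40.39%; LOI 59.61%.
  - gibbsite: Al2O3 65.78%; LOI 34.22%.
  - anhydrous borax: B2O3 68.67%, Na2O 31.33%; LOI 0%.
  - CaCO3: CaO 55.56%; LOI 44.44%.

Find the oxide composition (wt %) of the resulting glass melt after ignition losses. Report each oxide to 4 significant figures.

Glass mass = 86.54 g (batch 111.7 − LOI 25.16).
Composition: Li2O 5.979%, B2O3 47.64%, Al2O3 8.323%, CaO 14.83%, K2O 4.613%, Na2O 18.61%

Values along the way appear with 4-significant-digit rounding at each printed step — all arithmetic carries full float precision in every operation. Exactly one rounding goes into each reported figure. Derived quantities, which include net glass mass, yield, the six compositions, the totals, ignition loss, are recomputed in exact precision, exactly as printed in problem or answer, from the batch weights at 86.54 g of glass.
What the batch supplies per oxide:
  Li2O: 12.81·0.4039 = 5.174 g
  B2O3: 14.67·0.4039 + 51.41·0.6867 = 41.23 g
  Al2O3: 10.95·0.6578 = 7.203 g
  CaO: 14.67·0.2690 + 16.00·0.5556 = 12.84 g
  K2O: 5.859·0.6814 = 3.992 g
  Na2O: 51.41·0.3133 = 16.11 g
LOI: 14.67·0.3271 + 5.859·0.3186 + 12.81·0.5961 + 10.95·0.3422 + 16.00·0.4444 = 25.16 g
Glass = total batch minus LOI = 111.7 − 25.16 = 86.54 g (matching Σ of the oxides)
wt % = oxide mass / glass mass × 100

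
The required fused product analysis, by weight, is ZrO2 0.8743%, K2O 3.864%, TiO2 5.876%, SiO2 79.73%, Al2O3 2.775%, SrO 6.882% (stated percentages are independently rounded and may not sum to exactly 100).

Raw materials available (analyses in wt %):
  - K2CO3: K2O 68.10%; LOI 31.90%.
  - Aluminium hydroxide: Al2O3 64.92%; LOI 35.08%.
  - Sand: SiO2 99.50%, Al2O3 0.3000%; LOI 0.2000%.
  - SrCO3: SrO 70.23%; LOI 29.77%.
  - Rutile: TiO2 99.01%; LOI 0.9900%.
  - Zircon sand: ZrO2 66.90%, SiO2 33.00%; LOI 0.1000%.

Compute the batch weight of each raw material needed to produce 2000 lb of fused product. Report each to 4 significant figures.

In-progress results are printed rounded off to 4 significant digits on the page. The working math carries full float precision through every step — exactly one rounding lands on each reported result — the derived quantities (ignition loss, glass mass, yield, six oxide percentages, totals) are carried from the weighed amounts per 2000 lb of glass at full precision as written in problem or answer.
Target oxide masses per 2000 lb fused product:
  ZrO2: 0.8743% × 2000 = 17.49 lb
  K2O: 3.864% × 2000 = 77.28 lb
  TiO2: 5.876% × 2000 = 117.5 lb
  SiO2: 79.73% × 2000 = 1595 lb
  Al2O3: 2.775% × 2000 = 55.50 lb
  SrO: 6.882% × 2000 = 137.6 lb
Mass-balance tally per oxide with the batch weights as given, per the basis as stated (delivered sums recover each target exact up to rounding of places):
  ZrO2: 26.14·0.6690 = 17.49 lb (target 17.49 lb)
  K2O: 113.5·0.6810 = 77.29 lb (target 77.28 lb)
  TiO2: 118.7·0.9901 = 117.5 lb (target 117.5 lb)
  SiO2: 1594·0.9950 + 26.14·0.3300 = 1595 lb (target 1595 lb)
  Al2O3: 78.12·0.6492 + 1594·0.003000 = 55.50 lb (target 55.50 lb)
  SrO: 196.0·0.7023 = 137.7 lb (target 137.6 lb)
Glass mass check: batch total minus LOI = 2000 lb (the Σ of target masses is 2000 lb; basis as stated: 2000 lb — differing by rounding only).
Total batch = Σ batch = 2126 lb; the LOI term Σ batch·LOI equals 126.3 lb; as yield: glass ÷ batch → 94.06%.

Batch per 2000 lb fused product:
  K2CO3: 113.5 lb
  Aluminium hydroxide: 78.12 lb
  Sand: 1594 lb
  SrCO3: 196.0 lb
  Rutile: 118.7 lb
  Zircon sand: 26.14 lb
Total batch = 2126 lb; LOI loss = 126.3 lb; yield = 94.06%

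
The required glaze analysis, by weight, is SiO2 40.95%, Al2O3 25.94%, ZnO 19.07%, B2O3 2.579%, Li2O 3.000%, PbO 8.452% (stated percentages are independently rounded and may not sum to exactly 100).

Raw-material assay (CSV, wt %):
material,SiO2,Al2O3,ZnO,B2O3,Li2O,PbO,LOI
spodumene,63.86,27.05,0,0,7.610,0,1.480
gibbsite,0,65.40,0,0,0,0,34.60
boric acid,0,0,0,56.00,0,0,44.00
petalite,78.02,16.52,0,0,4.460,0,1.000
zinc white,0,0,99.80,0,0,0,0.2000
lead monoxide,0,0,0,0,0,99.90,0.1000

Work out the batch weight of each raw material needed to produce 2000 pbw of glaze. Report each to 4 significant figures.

Batch per 2000 pbw glaze:
  spodumene: 332.9 pbw
  gibbsite: 459.2 pbw
  boric acid: 92.11 pbw
  petalite: 777.2 pbw
  zinc white: 382.2 pbw
  lead monoxide: 169.2 pbw
Total batch = 2213 pbw; LOI loss = 213.0 pbw; yield = 90.37%

Every computation maintains full float precision end to end; the intermediate values are shown rounded to four significant figures in the printout; a single rounding completes every reported number. The derived quantities are rebuilt at full precision (LOI, net glass mass, six oxide percentages, the yield, the totals) starting from the weights for 2000 pbw of glass as they appear in the question or the answer.
The oxide mass targets at 2000 pbw glaze:
  SiO2: 40.95% × 2000 = 819.0 pbw
  Al2O3: 25.94% × 2000 = 518.8 pbw
  ZnO: 19.07% × 2000 = 381.4 pbw
  B2O3: 2.579% × 2000 = 51.58 pbw
  Li2O: 3.000% × 2000 = 60.00 pbw
  PbO: 8.452% × 2000 = 169.0 pbw
Verifying the oxide balance with the batch weights as given, versus the basis set out (each sum matches its target mass up to rounding of the answer):
  SiO2: 332.9·0.6386 + 777.2·0.7802 = 819.0 pbw (target 819.0 pbw)
  Al2O3: 332.9·0.2705 + 459.2·0.6540 + 777.2·0.1652 = 518.8 pbw (target 518.8 pbw)
  ZnO: 382.2·0.9980 = 381.4 pbw (target 381.4 pbw)
  B2O3: 92.11·0.5600 = 51.58 pbw (target 51.58 pbw)
  Li2O: 332.9·0.07610 + 777.2·0.04460 = 60.00 pbw (target 60.00 pbw)
  PbO: 169.2·0.9990 = 169.0 pbw (target 169.0 pbw)
Glass-mass closure: total charge less LOI = 2000 pbw (the Σ of target masses is 2000 pbw; against the stated basis, 2000 pbw — gaps are rounding artifacts).
Batch total: Σ batch = 2213 pbw; LOI removed, Σ of batch·LOI: 213.0 pbw; as yield: glass ÷ batch → 90.37%.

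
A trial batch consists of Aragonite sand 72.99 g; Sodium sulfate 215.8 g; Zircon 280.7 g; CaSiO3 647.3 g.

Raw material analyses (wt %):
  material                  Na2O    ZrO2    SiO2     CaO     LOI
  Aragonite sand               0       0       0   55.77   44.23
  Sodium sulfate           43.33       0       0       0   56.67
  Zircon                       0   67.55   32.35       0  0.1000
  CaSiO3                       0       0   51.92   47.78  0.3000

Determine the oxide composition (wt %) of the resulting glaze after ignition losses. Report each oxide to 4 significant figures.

Glass mass = 1060 g (batch 1217 − LOI 156.8).
Composition: Na2O 8.821%, ZrO2 17.89%, SiO2 40.27%, CaO 33.02%

Working values appear, rounded to 4 significant figures, within the worked lines; all arithmetic keeps full float precision in every operation — every reported figure is rounded just once. The derived quantities, which include net glass mass, the yield, the four compositions, the totals, ignition loss, are rebuilt at full float precision, as set out in problem or answer, starting from the weights per 1060 g of glass.
Oxide-by-oxide delivered mass:
  Na2O: 215.8·0.4333 = 93.51 g
  ZrO2: 280.7·0.6755 = 189.6 g
  SiO2: 280.7·0.3235 + 647.3·0.5192 = 426.9 g
  CaO: 72.99·0.5577 + 647.3·0.4778 = 350.0 g
LOI: 72.99·0.4423 + 215.8·0.5667 + 280.7·0.001000 + 647.3·0.003000 = 156.8 g
Net of LOI, the glass mass = 1217 − 156.8 = 1060 g (equal to the oxide-mass sum)
each wt % is 100 × oxide ÷ glass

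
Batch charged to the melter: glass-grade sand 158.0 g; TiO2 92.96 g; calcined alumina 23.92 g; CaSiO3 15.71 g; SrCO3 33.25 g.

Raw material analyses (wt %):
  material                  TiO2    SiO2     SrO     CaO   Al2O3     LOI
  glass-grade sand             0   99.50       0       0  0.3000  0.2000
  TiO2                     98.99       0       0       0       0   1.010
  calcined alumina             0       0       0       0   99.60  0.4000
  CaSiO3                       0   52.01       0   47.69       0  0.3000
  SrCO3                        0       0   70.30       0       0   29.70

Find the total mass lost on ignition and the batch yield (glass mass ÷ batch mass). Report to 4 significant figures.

Each numeric step keeps exact precision throughout. Values along the way are shown, rounded to four significant figures, on the page — each reported result sees exactly one rounding; the derived quantities are carried using the weight values per 312.6 g of glass in full float precision (glass mass, LOI, the totals, the five compositions, the yield) as written in question or answer.
Per-material ignition loss:
  glass-grade sand: 158.0 × 0.002000 = 0.3160 g
  TiO2: 92.96 × 0.01010 = 0.9389 g
  calcined alumina: 23.92 × 0.004000 = 0.09568 g
  CaSiO3: 15.71 × 0.003000 = 0.04713 g
  SrCO3: 33.25 × 0.2970 = 9.875 g
Total LOI = 11.27 g
Glass = batch − LOI = 323.8 − 11.27 = 312.6 g

LOI loss = 11.27 g; glass = 312.6 g; yield = 96.52%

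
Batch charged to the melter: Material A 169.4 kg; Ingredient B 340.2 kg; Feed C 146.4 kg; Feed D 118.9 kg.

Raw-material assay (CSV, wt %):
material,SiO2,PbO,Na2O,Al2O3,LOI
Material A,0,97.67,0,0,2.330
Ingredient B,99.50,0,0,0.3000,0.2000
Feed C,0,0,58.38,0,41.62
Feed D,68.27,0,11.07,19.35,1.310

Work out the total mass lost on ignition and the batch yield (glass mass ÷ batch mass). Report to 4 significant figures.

Each numeric step carries full precision end to end; rounding to 4 significant figures extends to every working value as shown. Every reported value receives exactly one rounding. The derived quantities (the yield, the totals, the four compositions, ignition loss, net glass mass) are carried starting from the weights on 707.8 kg of glass in full precision precisely as stated by question or answer.
Ignition loss by material:
  Material A: 169.4 × 0.02330 = 3.947 kg
  Ingredient B: 340.2 × 0.002000 = 0.6804 kg
  Feed C: 146.4 × 0.4162 = 60.93 kg
  Feed D: 118.9 × 0.01310 = 1.558 kg
Total LOI = 67.12 kg
Glass = batch − LOI = 774.9 − 67.12 = 707.8 kg

LOI loss = 67.12 kg; glass = 707.8 kg; yield = 91.34%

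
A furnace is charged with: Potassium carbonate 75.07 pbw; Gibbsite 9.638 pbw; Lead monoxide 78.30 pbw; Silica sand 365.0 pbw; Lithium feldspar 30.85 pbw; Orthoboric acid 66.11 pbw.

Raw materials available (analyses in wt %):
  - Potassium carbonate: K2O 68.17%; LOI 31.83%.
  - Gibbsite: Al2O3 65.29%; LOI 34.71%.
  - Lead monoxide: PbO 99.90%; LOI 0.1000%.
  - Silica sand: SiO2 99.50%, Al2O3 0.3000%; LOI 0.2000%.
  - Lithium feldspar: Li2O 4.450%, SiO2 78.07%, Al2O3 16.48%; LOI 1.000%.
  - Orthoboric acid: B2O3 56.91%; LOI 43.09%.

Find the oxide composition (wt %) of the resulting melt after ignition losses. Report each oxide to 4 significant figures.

Glass mass = 568.1 pbw (batch 625.0 − LOI 56.84).
Composition: B2O3 6.622%, PbO 13.77%, Li2O 0.2416%, SiO2 68.16%, Al2O3 2.195%, K2O 9.008%

All internal work runs at exact precision through the solve. Values along the way are shown, with 4-significant-figure rounding, alongside each step; every reported number takes a single rounding; the derived quantities, including ignition loss, yield, six oxide percentages, totals, net glass mass, are recomputed starting from the weights on 568.1 pbw of glass in exact precision as set out in either problem or answer.
Oxide-by-oxide delivered mass:
  B2O3: 66.11·0.5691 = 37.62 pbw
  PbO: 78.30·0.9990 = 78.22 pbw
  Li2O: 30.85·0.04450 = 1.373 pbw
  SiO2: 365.0·0.9950 + 30.85·0.7807 = 387.3 pbw
  Al2O3: 9.638·0.6529 + 365.0·0.003000 + 30.85·0.1648 = 12.47 pbw
  K2O: 75.07·0.6817 = 51.18 pbw
LOI: 75.07·0.3183 + 9.638·0.3471 + 78.30·0.001000 + 365.0·0.002000 + 30.85·0.01000 + 66.11·0.4309 = 56.84 pbw
The glass mass, total less LOI, = 625.0 − 56.84 = 568.1 pbw (= the summed oxide contributions)
wt % = 100 × oxide mass / glass mass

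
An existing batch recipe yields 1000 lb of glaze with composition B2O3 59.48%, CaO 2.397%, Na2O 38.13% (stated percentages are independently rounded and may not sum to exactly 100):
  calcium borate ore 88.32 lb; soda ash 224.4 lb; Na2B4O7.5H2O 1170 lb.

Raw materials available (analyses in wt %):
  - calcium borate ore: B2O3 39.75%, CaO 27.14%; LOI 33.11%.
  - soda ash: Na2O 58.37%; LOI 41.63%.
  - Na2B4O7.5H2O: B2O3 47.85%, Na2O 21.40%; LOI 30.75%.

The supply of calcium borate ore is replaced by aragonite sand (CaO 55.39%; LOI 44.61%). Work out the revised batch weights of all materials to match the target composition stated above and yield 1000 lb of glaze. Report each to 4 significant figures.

The whole derivation holds full precision at every stage. Intermediates are displayed, rounded to four significant figures, when written out — exactly one rounding goes into every reported result; all derived quantities (totals, net glass mass, three oxide percentages, ignition loss, yield) are carried from the weighed amounts for 1000 lb of glass at exact precision, exactly as shown in the problem or the answer.
Oxide mass targets, per 1000 lb glaze:
  B2O3: 59.48% × 1000 = 594.8 lb
  CaO: 2.397% × 1000 = 23.97 lb
  Na2O: 38.13% × 1000 = 381.3 lb
Balance tally, oxide-wise, from the weights as reported, on the stated basis (sum by sum, the targets are met once rounding is allowed for):
  B2O3: 1243·0.4785 = 594.8 lb (target 594.8 lb)
  CaO: 43.27·0.5539 = 23.97 lb (target 23.97 lb)
  Na2O: 197.5·0.5837 + 1243·0.2140 = 381.3 lb (target 381.3 lb)
The glass-mass cross-check: Σ batch − LOI loss = 1000 lb (the targets, summed, come to 1000 lb; stated basis 1000 lb — gaps are rounding artifacts).
Adding the batch up: Σ batch = 1484 lb; LOI loss = Σ batch·LOI = 483.7 lb; as yield: glass ÷ batch → 67.40%.

Revised batch per 1000 lb glaze:
  aragonite sand: 43.27 lb
  soda ash: 197.5 lb
  Na2B4O7.5H2O: 1243 lb
Total batch = 1484 lb; LOI loss = 483.7 lb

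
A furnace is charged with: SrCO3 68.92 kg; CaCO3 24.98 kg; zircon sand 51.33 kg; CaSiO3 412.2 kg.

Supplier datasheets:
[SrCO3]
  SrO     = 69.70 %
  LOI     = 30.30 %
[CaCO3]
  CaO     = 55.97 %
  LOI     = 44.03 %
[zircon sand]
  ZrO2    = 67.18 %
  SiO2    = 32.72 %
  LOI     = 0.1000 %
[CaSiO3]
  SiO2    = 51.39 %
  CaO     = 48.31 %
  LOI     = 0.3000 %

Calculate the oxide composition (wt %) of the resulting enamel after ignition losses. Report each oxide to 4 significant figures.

Glass mass = 524.3 kg (batch 557.4 − LOI 33.17).
Composition: ZrO2 6.578%, SiO2 43.61%, CaO 40.65%, SrO 9.163%

The working math carries full precision through the solve. Intermediates are displayed rounded to four significant digits in the working. A single rounding completes every reported result — the derived quantities (totals, net glass mass, LOI, four oxide percentages, yield) are rebuilt starting from the weights on 524.3 kg of glass in exact precision, as quoted within problem or answer.
Oxide masses out of the charge:
  ZrO2: 51.33·0.6718 = 34.48 kg
  SiO2: 51.33·0.3272 + 412.2·0.5139 = 228.6 kg
  CaO: 24.98·0.5597 + 412.2·0.4831 = 213.1 kg
  SrO: 68.92·0.6970 = 48.04 kg
LOI: 68.92·0.3030 + 24.98·0.4403 + 51.33·0.001000 + 412.2·0.003000 = 33.17 kg
Glass = total batch minus LOI = 557.4 − 33.17 = 524.3 kg (= the summed oxide contributions)
oxide / glass × 100 gives the wt %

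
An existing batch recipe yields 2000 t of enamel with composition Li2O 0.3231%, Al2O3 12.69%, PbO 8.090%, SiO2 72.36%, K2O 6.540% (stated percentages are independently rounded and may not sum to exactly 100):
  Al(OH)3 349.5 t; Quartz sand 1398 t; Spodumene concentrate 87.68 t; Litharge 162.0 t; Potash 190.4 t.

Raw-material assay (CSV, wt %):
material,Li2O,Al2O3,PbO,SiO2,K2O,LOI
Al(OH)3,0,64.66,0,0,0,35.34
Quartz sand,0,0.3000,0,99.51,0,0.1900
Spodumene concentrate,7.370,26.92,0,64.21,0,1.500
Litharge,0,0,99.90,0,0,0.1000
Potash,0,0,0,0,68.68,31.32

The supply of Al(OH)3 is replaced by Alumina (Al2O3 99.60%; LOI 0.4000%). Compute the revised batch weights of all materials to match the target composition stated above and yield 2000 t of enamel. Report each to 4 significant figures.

Intermediates are printed, rounded to 4 significant digits, when written out; all arithmetic maintains full float precision throughout — every reported result is rounded just once — all derived quantities (LOI, five oxide percentages, totals, yield, glass mass) are carried starting from the weights at 2000 t of glass in exact precision, as given in the question or the answer.
The oxide mass targets at 2000 t enamel:
  Li2O: 0.3231% × 2000 = 6.462 t
  Al2O3: 12.69% × 2000 = 253.8 t
  PbO: 8.090% × 2000 = 161.8 t
  SiO2: 72.36% × 2000 = 1447 t
  K2O: 6.540% × 2000 = 130.8 t
Mass-balance tally per oxide from the weights as reported, per the basis as stated (every target is met by its sum once rounding is allowed for):
  Li2O: 87.68·0.07370 = 6.462 t (target 6.462 t)
  Al2O3: 226.9·0.9960 + 1398·0.003000 + 87.68·0.2692 = 253.8 t (target 253.8 t)
  PbO: 162.0·0.9990 = 161.8 t (target 161.8 t)
  SiO2: 1398·0.9951 + 87.68·0.6421 = 1447 t (target 1447 t)
  K2O: 190.4·0.6868 = 130.8 t (target 130.8 t)
Mass balance on the glass: Σ batch − LOI loss = 2000 t (summing oxide targets gives 2000 t; with the basis standing at 2000 t — rounding explains the deltas).
Batch grand total — Σ batch = 2065 t; loss to ignition Σ batch·LOI = 64.67 t; yield = glass ÷ total batch = 96.87%.

Revised batch per 2000 t enamel:
  Alumina: 226.9 t
  Quartz sand: 1398 t
  Spodumene concentrate: 87.68 t
  Litharge: 162.0 t
  Potash: 190.4 t
Total batch = 2065 t; LOI loss = 64.67 t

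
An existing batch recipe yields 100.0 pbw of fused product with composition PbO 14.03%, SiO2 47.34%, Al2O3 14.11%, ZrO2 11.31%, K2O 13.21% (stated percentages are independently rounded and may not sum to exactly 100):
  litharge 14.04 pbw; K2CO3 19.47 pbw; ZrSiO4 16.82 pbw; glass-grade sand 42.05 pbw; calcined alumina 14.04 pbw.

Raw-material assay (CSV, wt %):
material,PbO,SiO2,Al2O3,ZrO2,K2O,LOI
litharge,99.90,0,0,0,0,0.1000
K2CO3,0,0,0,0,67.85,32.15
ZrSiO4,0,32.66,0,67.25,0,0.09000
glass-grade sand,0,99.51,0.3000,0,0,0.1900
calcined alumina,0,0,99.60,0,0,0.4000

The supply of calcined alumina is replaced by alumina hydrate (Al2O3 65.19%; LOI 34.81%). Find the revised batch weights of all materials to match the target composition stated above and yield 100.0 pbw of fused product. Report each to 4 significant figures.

Revised batch per 100.0 pbw fused product:
  litharge: 14.04 pbw
  K2CO3: 19.47 pbw
  ZrSiO4: 16.82 pbw
  glass-grade sand: 42.05 pbw
  alumina hydrate: 21.45 pbw
Total batch = 113.8 pbw; LOI loss = 13.84 pbw

Rounding to 4 significant figures governs each in-between result as printed. Each numeric step keeps full float precision from first step to last — every reported number includes exactly one rounding; derived quantities are computed using the weight values on 100.0 pbw of glass in full precision (five oxide percentages, glass mass, LOI, totals, the yield) as quoted within problem or answer.
Target masses of each oxide per 100.0 pbw fused product:
  PbO: 14.03% × 100.0 = 14.03 pbw
  SiO2: 47.34% × 100.0 = 47.34 pbw
  Al2O3: 14.11% × 100.0 = 14.11 pbw
  ZrO2: 11.31% × 100.0 = 11.31 pbw
  K2O: 13.21% × 100.0 = 13.21 pbw
Oxide-by-oxide audit given the weights on record, at the basis given (every target is met by its sum within answer rounding):
  PbO: 14.04·0.9990 = 14.03 pbw (target 14.03 pbw)
  SiO2: 16.82·0.3266 + 42.05·0.9951 = 47.34 pbw (target 47.34 pbw)
  Al2O3: 42.05·0.003000 + 21.45·0.6519 = 14.11 pbw (target 14.11 pbw)
  ZrO2: 16.82·0.6725 = 11.31 pbw (target 11.31 pbw)
  K2O: 19.47·0.6785 = 13.21 pbw (target 13.21 pbw)
The glass-mass cross-check: net batch after ignition = 99.99 pbw (the Σ of target masses is 100.0 pbw; the stated basis being 100.0 pbw — deltas are rounding alone).
Whole-batch sum: Σ batch = 113.8 pbw; the LOI term Σ batch·LOI equals 13.84 pbw; yield = glass ÷ total batch = 87.85%.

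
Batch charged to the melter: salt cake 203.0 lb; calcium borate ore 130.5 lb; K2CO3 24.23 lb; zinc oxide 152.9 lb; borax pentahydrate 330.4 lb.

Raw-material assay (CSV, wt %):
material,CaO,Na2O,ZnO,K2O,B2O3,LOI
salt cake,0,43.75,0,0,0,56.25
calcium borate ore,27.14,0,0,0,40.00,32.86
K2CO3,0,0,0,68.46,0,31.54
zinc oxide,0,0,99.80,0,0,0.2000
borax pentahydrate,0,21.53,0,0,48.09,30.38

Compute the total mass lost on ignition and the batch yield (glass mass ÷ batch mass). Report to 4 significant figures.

LOI loss = 265.4 lb; glass = 575.6 lb; yield = 68.44%

The whole derivation maintains exact precision at every stage — values along the way are shown, rounded to 4 significant figures, alongside each step; each reported figure carries a single rounding. The derived quantities, including the yield, the totals, glass mass, five oxide percentages, ignition loss, are rebuilt from the weighed amounts for 575.6 lb of glass at full float precision exactly as shown in the question or the answer.
Loss on ignition, line by line:
  salt cake: 203.0 × 0.5625 = 114.2 lb
  calcium borate ore: 130.5 × 0.3286 = 42.88 lb
  K2CO3: 24.23 × 0.3154 = 7.642 lb
  zinc oxide: 152.9 × 0.002000 = 0.3058 lb
  borax pentahydrate: 330.4 × 0.3038 = 100.4 lb
Total LOI = 265.4 lb
Glass = batch − LOI = 841.0 − 265.4 = 575.6 lb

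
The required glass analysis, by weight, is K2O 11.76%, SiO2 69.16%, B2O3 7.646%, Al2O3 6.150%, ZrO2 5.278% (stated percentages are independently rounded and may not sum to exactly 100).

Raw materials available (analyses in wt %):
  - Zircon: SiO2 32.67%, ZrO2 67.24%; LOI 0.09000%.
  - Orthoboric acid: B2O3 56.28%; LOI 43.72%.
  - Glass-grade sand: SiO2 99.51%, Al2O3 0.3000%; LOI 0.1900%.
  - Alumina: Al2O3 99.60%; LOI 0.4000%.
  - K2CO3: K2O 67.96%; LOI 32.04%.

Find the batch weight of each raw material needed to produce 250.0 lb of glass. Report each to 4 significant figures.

Full precision is kept in all steps. Rounding to 4 significant digits governs each intermediate as printed; a single rounding produces every reported figure — the derived quantities, including the yield, glass mass, the totals, five oxide percentages, LOI, are rebuilt using the weight values for 250.0 lb of glass in exact precision as set out in the problem or the answer.
Oxide-by-oxide targets in 250.0 lb glass:
  K2O: 11.76% × 250.0 = 29.40 lb
  SiO2: 69.16% × 250.0 = 172.9 lb
  B2O3: 7.646% × 250.0 = 19.11 lb
  Al2O3: 6.150% × 250.0 = 15.38 lb
  ZrO2: 5.278% × 250.0 = 13.20 lb
Per-oxide balance check applying the batch weights above, per the basis as stated (each sum matches its target mass within answer rounding):
  K2O: 43.26·0.6796 = 29.40 lb (target 29.40 lb)
  SiO2: 19.62·0.3267 + 167.3·0.9951 = 172.9 lb (target 172.9 lb)
  B2O3: 33.96·0.5628 = 19.11 lb (target 19.11 lb)
  Al2O3: 167.3·0.003000 + 14.93·0.9960 = 15.37 lb (target 15.38 lb)
  ZrO2: 19.62·0.6724 = 13.19 lb (target 13.20 lb)
Glass-mass closure: net batch after ignition = 250.0 lb (the Σ of target masses is 250.0 lb; basis as stated: 250.0 lb — differing by rounding only).
Batch grand total — Σ batch = 279.1 lb; LOI removed, Σ of batch·LOI: 29.10 lb; yield: glass divided by total = 89.57%.

Batch per 250.0 lb glass:
  Zircon: 19.62 lb
  Orthoboric acid: 33.96 lb
  Glass-grade sand: 167.3 lb
  Alumina: 14.93 lb
  K2CO3: 43.26 lb
Total batch = 279.1 lb; LOI loss = 29.10 lb; yield = 89.57%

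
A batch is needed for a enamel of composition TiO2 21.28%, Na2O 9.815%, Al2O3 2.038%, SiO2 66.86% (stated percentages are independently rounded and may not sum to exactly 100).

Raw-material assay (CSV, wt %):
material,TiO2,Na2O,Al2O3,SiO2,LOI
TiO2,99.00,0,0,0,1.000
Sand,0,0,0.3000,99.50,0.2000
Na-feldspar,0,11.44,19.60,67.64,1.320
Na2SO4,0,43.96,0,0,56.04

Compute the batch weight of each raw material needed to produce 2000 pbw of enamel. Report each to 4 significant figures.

Batch per 2000 pbw enamel:
  TiO2: 429.9 pbw
  Sand: 1215 pbw
  Na-feldspar: 189.4 pbw
  Na2SO4: 397.3 pbw
Total batch = 2232 pbw; LOI loss = 231.9 pbw; yield = 89.61%

Working values appear rounded off to 4 significant digits alongside each step; the whole derivation holds full float precision all the way through. Every reported number is rounded exactly once; the derived quantities (the four compositions, ignition loss, totals, net glass mass, yield) are computed at full precision using the weight values on 2000 pbw of glass, as set out in question or answer.
Oxide mass targets, per 2000 pbw enamel:
  TiO2: 21.28% × 2000 = 425.6 pbw
  Na2O: 9.815% × 2000 = 196.3 pbw
  Al2O3: 2.038% × 2000 = 40.76 pbw
  SiO2: 66.86% × 2000 = 1337 pbw
Mass-balance tally per oxide given the weights on record, on the stated basis (sums match the target masses up to rounding of the answer):
  TiO2: 429.9·0.9900 = 425.6 pbw (target 425.6 pbw)
  Na2O: 189.4·0.1144 + 397.3·0.4396 = 196.3 pbw (target 196.3 pbw)
  Al2O3: 1215·0.003000 + 189.4·0.1960 = 40.77 pbw (target 40.76 pbw)
  SiO2: 1215·0.9950 + 189.4·0.6764 = 1337 pbw (target 1337 pbw)
Glass mass check: whole batch net of LOI = 2000 pbw (summing oxide targets gives 2000 pbw; versus the stated basis of 2000 pbw — a pure rounding effect).
Summing the batch: Σ batch = 2232 pbw; ignition loss, Σ(batch × LOI) = 231.9 pbw; as yield: glass ÷ batch → 89.61%.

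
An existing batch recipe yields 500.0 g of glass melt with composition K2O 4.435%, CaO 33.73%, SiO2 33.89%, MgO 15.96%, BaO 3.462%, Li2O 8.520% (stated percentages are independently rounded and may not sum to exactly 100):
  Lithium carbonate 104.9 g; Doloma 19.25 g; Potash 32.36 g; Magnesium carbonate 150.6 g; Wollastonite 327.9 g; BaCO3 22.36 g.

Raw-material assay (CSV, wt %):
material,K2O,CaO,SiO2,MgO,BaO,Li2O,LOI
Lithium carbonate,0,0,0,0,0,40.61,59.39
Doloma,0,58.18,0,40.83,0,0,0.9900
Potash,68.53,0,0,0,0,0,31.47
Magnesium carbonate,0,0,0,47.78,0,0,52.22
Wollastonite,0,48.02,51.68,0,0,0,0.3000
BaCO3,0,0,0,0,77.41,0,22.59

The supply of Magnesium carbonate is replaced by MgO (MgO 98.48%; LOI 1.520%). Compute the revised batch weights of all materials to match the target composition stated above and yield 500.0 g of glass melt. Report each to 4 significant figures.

All internal work holds full precision from start to finish; values along the way are shown rounded off to 4 significant figures between the steps; every reported result is rounded just once. Derived quantities are re-derived in full float precision (net glass mass, totals, LOI, the yield, the six compositions) starting from the weights on 500.0 g of glass as quoted within problem or answer.
Target masses of each oxide per 500.0 g glass melt:
  K2O: 4.435% × 500.0 = 22.18 g
  CaO: 33.73% × 500.0 = 168.6 g
  SiO2: 33.89% × 500.0 = 169.4 g
  MgO: 15.96% × 500.0 = 79.80 g
  BaO: 3.462% × 500.0 = 17.31 g
  Li2O: 8.520% × 500.0 = 42.60 g
Verifying the oxide balance given the weights on record, at the basis given (target by target, the sums agree up to rounding of the answer):
  K2O: 32.36·0.6853 = 22.18 g (target 22.18 g)
  CaO: 19.25·0.5818 + 327.9·0.4802 = 168.7 g (target 168.6 g)
  SiO2: 327.9·0.5168 = 169.5 g (target 169.4 g)
  MgO: 19.25·0.4083 + 73.05·0.9848 = 79.80 g (target 79.80 g)
  BaO: 22.36·0.7741 = 17.31 g (target 17.31 g)
  Li2O: 104.9·0.4061 = 42.60 g (target 42.60 g)
Auditing the glass mass value: net batch after ignition = 500.0 g (targets for the oxides total 500.0 g; stated basis 500.0 g — deltas are rounding alone).
Batch total: Σ batch = 579.8 g; LOI removed, Σ of batch·LOI: 79.82 g; the yield ratio, glass ÷ batch: 86.23%.

Revised batch per 500.0 g glass melt:
  Lithium carbonate: 104.9 g
  Doloma: 19.25 g
  Potash: 32.36 g
  MgO: 73.05 g
  Wollastonite: 327.9 g
  BaCO3: 22.36 g
Total batch = 579.8 g; LOI loss = 79.82 g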